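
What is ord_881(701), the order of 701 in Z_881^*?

110

The order of 701 must divide p − 1 = 880 = 2^4 · 5 · 11.
Divisors: 1, 2, 4, 5, 8, 10, 11, 16, 20, 22, 40, 44, 55, 80, 88, 110, 176, 220, 440, 880.
Check each in increasing order: 701^1 ≡ 701;  701^2 ≡ 684;  701^4 ≡ 45;  701^5 ≡ 710;  701^8 ≡ 263;  701^10 ≡ 168;  701^11 ≡ 595;  701^16 ≡ 451;  701^20 ≡ 32;  701^22 ≡ 744;  701^40 ≡ 143;  701^44 ≡ 268;  701^55 ≡ 880;  701^80 ≡ 186;  701^88 ≡ 463;  701^110 ≡ 1.
Smallest exponent giving 1 is 110.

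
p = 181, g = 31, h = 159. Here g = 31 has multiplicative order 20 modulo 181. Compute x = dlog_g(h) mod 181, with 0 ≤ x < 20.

7

Successive powers of 31 modulo 181:
  31^0=1  31^1=31  31^2=56  31^3=107  31^4=59  31^5=19
  31^6=46  31^7=159
So 31^7 ≡ 159 (mod 181), giving x = 7.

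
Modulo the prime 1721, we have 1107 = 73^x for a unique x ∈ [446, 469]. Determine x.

Compute 73^446 mod 1721 = 746, then multiply by 73 repeatedly:
  73^446=746  73^447=1107
Found 1107 at exponent 447.

447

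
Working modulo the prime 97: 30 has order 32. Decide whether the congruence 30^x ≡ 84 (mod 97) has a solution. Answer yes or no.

no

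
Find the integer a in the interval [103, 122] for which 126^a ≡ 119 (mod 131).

Compute 126^103 mod 131 = 87, then multiply by 126 repeatedly:
  126^103=87  126^104=89  126^105=79  126^106=129  126^107=10
  126^108=81  126^109=119
Found 119 at exponent 109.

109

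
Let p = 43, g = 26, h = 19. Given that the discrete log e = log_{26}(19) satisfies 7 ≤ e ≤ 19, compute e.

11

Compute 26^7 mod 43 = 7, then multiply by 26 repeatedly:
  26^7=7  26^8=10  26^9=2  26^10=9  26^11=19
Found 19 at exponent 11.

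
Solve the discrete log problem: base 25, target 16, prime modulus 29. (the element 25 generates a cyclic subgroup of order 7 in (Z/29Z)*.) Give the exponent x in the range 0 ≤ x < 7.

Successive powers of 25 modulo 29:
  25^0=1  25^1=25  25^2=16
So 25^2 ≡ 16 (mod 29), giving x = 2.

2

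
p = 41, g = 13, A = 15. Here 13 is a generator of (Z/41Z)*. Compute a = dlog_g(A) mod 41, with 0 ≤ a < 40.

27

Successive powers of 13 modulo 41:
  13^0=1  13^1=13  13^2=5  13^3=24  13^4=25  13^5=38
  13^6=2  13^7=26  13^8=10  13^9=7  13^10=9  13^11=35
  13^12=4  13^13=11  13^14=20  13^15=14  13^16=18  13^17=29
  13^18=8  13^19=22  13^20=40  13^21=28  13^22=36  13^23=17
  13^24=16  13^25=3  13^26=39  13^27=15
So 13^27 ≡ 15 (mod 41), giving a = 27.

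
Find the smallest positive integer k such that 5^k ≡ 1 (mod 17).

The order of 5 must divide p − 1 = 16 = 2^4.
Divisors: 1, 2, 4, 8, 16.
Check each in increasing order: 5^1 ≡ 5;  5^2 ≡ 8;  5^4 ≡ 13;  5^8 ≡ 16;  5^16 ≡ 1.
Smallest exponent giving 1 is 16.

16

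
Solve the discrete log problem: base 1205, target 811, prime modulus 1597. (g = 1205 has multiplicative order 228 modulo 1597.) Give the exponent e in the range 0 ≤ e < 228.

Baby-step giant-step with m = ceil(sqrt(228)) = 16.
Baby table (1205^j mod 1597 for j=0..15):
  0:1  1:1205  2:352  3:955  4:935  5:790  6:138  7:202
  8:666  9:836  10:1270  11:424  12:1477  13:727  14:879  15:384
Giant step factor: 1205^(-16) ≡ 557 (mod 1597).
Scan 811·557^i mod 1597 for i = 0, 1, …:
  i=0: 811   i=1: 1373   i=2: 1395   i=3: 873
  i=4: 773   i=5: 968   i=6: 987   i=7: 391
  i=8: 595   i=9: 836
Match at i=9, j=9: e = 9·16 + 9 = 153.

153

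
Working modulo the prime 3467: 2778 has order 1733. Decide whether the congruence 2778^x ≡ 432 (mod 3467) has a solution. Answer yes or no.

yes

432 ∈ ⟨2778⟩ iff 432^1733 ≡ 1 (mod 3467), since |⟨2778⟩| = 1733.
432^1733 mod 3467 = 1.
Since 1 = 1, 432 lies in the subgroup.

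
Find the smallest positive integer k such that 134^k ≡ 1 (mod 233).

The order of 134 must divide p − 1 = 232 = 2^3 · 29.
Divisors: 1, 2, 4, 8, 29, 58, 116, 232.
Check each in increasing order: 134^1 ≡ 134;  134^2 ≡ 15;  134^4 ≡ 225;  134^8 ≡ 64;  134^29 ≡ 136;  134^58 ≡ 89;  134^116 ≡ 232;  134^232 ≡ 1.
Smallest exponent giving 1 is 232.

232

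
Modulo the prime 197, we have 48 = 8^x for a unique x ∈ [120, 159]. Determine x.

127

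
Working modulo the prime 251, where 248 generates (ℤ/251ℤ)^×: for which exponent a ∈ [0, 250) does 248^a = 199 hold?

Baby-step giant-step with m = ceil(sqrt(250)) = 16.
Baby table (248^j mod 251 for j=0..15):
  0:1  1:248  2:9  3:224  4:81  5:8  6:227  7:72
  8:35  9:146  10:64  11:59  12:74  13:29  14:164  15:10
Giant step factor: 248^(-16) ≡ 92 (mod 251).
Scan 199·92^i mod 251 for i = 0, 1, …:
  i=0: 199   i=1: 236   i=2: 126   i=3: 46
  i=4: 216   i=5: 43   i=6: 191   i=7: 2
  i=8: 184   i=9: 111   i=10: 172   i=11: 11
  i=12: 8
Match at i=12, j=5: a = 12·16 + 5 = 197.

197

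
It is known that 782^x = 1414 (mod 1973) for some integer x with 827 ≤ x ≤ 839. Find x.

832

Compute 782^827 mod 1973 = 1554, then multiply by 782 repeatedly:
  782^827=1554  782^828=1833  782^829=1008  782^830=1029  782^831=1667
  782^832=1414
Found 1414 at exponent 832.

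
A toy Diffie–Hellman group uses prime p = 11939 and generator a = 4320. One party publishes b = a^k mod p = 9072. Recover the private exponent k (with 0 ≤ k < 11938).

8145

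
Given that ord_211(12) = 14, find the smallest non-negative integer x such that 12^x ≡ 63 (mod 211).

5

Successive powers of 12 modulo 211:
  12^0=1  12^1=12  12^2=144  12^3=40  12^4=58  12^5=63
So 12^5 ≡ 63 (mod 211), giving x = 5.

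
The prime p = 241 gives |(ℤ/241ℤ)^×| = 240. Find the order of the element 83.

60

The order of 83 must divide p − 1 = 240 = 2^4 · 3 · 5.
Divisors: 1, 2, 3, 4, 5, 6, 8, 10, 12, 15, 16, 20, 24, 30, 40, 48, 60, 80, 120, 240.
Check each in increasing order: 83^1 ≡ 83;  83^2 ≡ 141;  83^3 ≡ 135;  83^4 ≡ 119;  83^5 ≡ 237;  83^6 ≡ 150;  83^8 ≡ 183;  83^10 ≡ 16;  83^12 ≡ 87;  83^15 ≡ 177;  83^16 ≡ 231;  83^20 ≡ 15;  83^24 ≡ 98;  83^30 ≡ 240;  83^40 ≡ 225;  83^48 ≡ 205;  83^60 ≡ 1.
Smallest exponent giving 1 is 60.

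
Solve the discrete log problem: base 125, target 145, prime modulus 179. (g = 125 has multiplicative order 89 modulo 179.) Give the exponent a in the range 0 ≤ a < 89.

75

Baby-step giant-step with m = ceil(sqrt(89)) = 10.
Baby table (125^j mod 179 for j=0..9):
  0:1  1:125  2:52  3:56  4:19  5:48  6:93  7:169
  8:3  9:17
Giant step factor: 125^(-10) ≡ 70 (mod 179).
Scan 145·70^i mod 179 for i = 0, 1, …:
  i=0: 145   i=1: 126   i=2: 49   i=3: 29
  i=4: 61   i=5: 153   i=6: 149   i=7: 48
Match at i=7, j=5: a = 7·10 + 5 = 75.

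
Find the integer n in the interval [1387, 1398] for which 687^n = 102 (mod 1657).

1398

Compute 687^1387 mod 1657 = 525, then multiply by 687 repeatedly:
  687^1387=525  687^1388=1106  687^1389=916  687^1390=1289  687^1391=705
  687^1392=491  687^1393=946  687^1394=358  687^1395=710  687^1396=612
  687^1397=1223  687^1398=102
Found 102 at exponent 1398.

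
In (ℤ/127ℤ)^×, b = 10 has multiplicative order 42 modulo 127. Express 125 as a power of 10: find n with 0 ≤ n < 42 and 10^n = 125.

Baby-step giant-step with m = ceil(sqrt(42)) = 7.
Baby table (10^j mod 127 for j=0..6):
  0:1  1:10  2:100  3:111  4:94  5:51  6:2
Giant step factor: 10^(-7) ≡ 108 (mod 127).
Scan 125·108^i mod 127 for i = 0, 1, …:
  i=0: 125   i=1: 38   i=2: 40   i=3: 2
Match at i=3, j=6: n = 3·7 + 6 = 27.

27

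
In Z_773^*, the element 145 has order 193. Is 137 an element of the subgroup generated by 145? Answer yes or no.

yes

137 ∈ ⟨145⟩ iff 137^193 ≡ 1 (mod 773), since |⟨145⟩| = 193.
137^193 mod 773 = 1.
Since 1 = 1, 137 lies in the subgroup.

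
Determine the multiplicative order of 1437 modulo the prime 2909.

2908

The order of 1437 must divide p − 1 = 2908 = 2^2 · 727.
Divisors: 1, 2, 4, 727, 1454, 2908.
Check each in increasing order: 1437^1 ≡ 1437;  1437^2 ≡ 2488;  1437^4 ≡ 2701;  1437^727 ≡ 2031;  1437^1454 ≡ 2908;  1437^2908 ≡ 1.
Smallest exponent giving 1 is 2908.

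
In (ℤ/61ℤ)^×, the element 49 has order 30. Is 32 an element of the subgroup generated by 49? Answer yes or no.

no

32 ∈ ⟨49⟩ iff 32^30 ≡ 1 (mod 61), since |⟨49⟩| = 30.
32^30 mod 61 = 60.
Since 60 ≠ 1, 32 does not lie in the subgroup.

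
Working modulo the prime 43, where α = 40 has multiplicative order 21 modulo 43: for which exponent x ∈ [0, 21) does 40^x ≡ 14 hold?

20

Successive powers of 40 modulo 43:
  40^0=1  40^1=40  40^2=9  40^3=16  40^4=38  40^5=15
  40^6=41  40^7=6  40^8=25  40^9=11  40^10=10  40^11=13
  40^12=4  40^13=31  40^14=36  40^15=21  40^16=23  40^17=17
  40^18=35  40^19=24  40^20=14
So 40^20 ≡ 14 (mod 43), giving x = 20.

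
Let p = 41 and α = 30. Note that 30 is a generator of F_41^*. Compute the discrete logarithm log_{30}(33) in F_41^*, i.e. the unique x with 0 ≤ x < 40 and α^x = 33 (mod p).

Successive powers of 30 modulo 41:
  30^0=1  30^1=30  30^2=39  30^3=22  30^4=4  30^5=38
  30^6=33
So 30^6 ≡ 33 (mod 41), giving x = 6.

6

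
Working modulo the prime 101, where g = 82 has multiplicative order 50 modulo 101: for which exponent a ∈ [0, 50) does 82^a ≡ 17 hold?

5

Baby-step giant-step with m = ceil(sqrt(50)) = 8.
Baby table (82^j mod 101 for j=0..7):
  0:1  1:82  2:58  3:9  4:31  5:17  6:81  7:77
Giant step factor: 82^(-8) ≡ 68 (mod 101).
Scan 17·68^i mod 101 for i = 0, 1, …:
  i=0: 17
Match at i=0, j=5: a = 0·8 + 5 = 5.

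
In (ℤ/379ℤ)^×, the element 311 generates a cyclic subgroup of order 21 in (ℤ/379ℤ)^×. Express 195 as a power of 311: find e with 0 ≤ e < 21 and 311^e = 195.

18

Successive powers of 311 modulo 379:
  311^0=1  311^1=311  311^2=76  311^3=138  311^4=91  311^5=255
  311^6=94  311^7=51  311^8=322  311^9=86  311^10=216  311^11=93
  311^12=119  311^13=246  311^14=327  311^15=125  311^16=217  311^17=25
  311^18=195
So 311^18 ≡ 195 (mod 379), giving e = 18.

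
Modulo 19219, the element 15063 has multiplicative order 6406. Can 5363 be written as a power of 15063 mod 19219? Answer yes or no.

no

5363 ∈ ⟨15063⟩ iff 5363^6406 ≡ 1 (mod 19219), since |⟨15063⟩| = 6406.
5363^6406 mod 19219 = 8256.
Since 8256 ≠ 1, 5363 does not lie in the subgroup.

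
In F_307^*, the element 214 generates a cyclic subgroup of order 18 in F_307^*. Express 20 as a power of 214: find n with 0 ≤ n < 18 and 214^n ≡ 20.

Successive powers of 214 modulo 307:
  214^0=1  214^1=214  214^2=53  214^3=290  214^4=46  214^5=20
So 214^5 ≡ 20 (mod 307), giving n = 5.

5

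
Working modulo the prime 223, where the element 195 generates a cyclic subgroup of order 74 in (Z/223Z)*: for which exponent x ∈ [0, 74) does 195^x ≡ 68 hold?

Baby-step giant-step with m = ceil(sqrt(74)) = 9.
Baby table (195^j mod 223 for j=0..8):
  0:1  1:195  2:115  3:125  4:68  5:103  6:15  7:26
  8:164
Giant step factor: 195^(-9) ≡ 174 (mod 223).
Scan 68·174^i mod 223 for i = 0, 1, …:
  i=0: 68
Match at i=0, j=4: x = 0·9 + 4 = 4.

4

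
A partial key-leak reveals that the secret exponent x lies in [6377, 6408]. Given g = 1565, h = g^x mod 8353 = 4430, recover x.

6406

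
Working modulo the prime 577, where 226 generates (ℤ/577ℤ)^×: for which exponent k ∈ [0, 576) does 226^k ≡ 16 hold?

560

Baby-step giant-step with m = ceil(sqrt(576)) = 24.
Baby table (226^j mod 577 for j=0..23):
  0:1  1:226  2:300  3:291  4:565  5:173  6:439  7:547
  8:144  9:232  10:502  11:360  12:3  13:101  14:323  15:296
  16:541  17:519  18:163  19:487  20:432  21:119  22:352  23:503
Giant step factor: 226^(-24) ≡ 513 (mod 577).
Scan 16·513^i mod 577 for i = 0, 1, …:
  i=0: 16   i=1: 130   i=2: 335   i=3: 486
  i=4: 54   i=5: 6   i=6: 193   i=7: 342
  i=8: 38   i=9: 453     …   i=22: 142
  i=23: 144
Match at i=23, j=8: k = 23·24 + 8 = 560.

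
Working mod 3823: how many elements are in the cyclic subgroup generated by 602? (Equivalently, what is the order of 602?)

The order of 602 must divide p − 1 = 3822 = 2 · 3 · 7^2 · 13.
Divisors: 1, 2, 3, 6, 7, 13, 14, 21, 26, 39, 42, 49, 78, 91, 98, 147, 182, 273, 294, 546, 637, 1274, 1911, 3822.
Check each in increasing order: 602^1 ≡ 602;  602^2 ≡ 3042;  602^3 ≡ 67;  602^6 ≡ 666;  602^7 ≡ 3340;  602^13 ≡ 3277;  602^14 ≡ 86;  602^21 ≡ 515;  602^26 ≡ 3745;  602^39 ≡ 535;  602^42 ≡ 1438;  602^49 ≡ 1232;  602^78 ≡ 3323;  602^91 ≡ 1567;  602^98 ≡ 93;  602^147 ≡ 3709;  602^182 ≡ 1123;  602^273 ≡ 1161;  602^294 ≡ 1527;  602^546 ≡ 2225;  602^637 ≡ 3822;  602^1274 ≡ 1.
Smallest exponent giving 1 is 1274.

1274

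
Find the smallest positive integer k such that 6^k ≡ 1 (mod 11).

10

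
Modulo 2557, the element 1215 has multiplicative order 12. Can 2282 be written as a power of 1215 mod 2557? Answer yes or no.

2282 ∈ ⟨1215⟩ iff 2282^12 ≡ 1 (mod 2557), since |⟨1215⟩| = 12.
2282^12 mod 2557 = 2379.
Since 2379 ≠ 1, 2282 does not lie in the subgroup.

no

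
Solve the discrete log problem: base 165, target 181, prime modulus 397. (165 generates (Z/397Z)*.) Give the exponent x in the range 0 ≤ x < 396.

327

Baby-step giant-step with m = ceil(sqrt(396)) = 20.
Baby table (165^j mod 397 for j=0..19):
  0:1  1:165  2:229  3:70  4:37  5:150  6:136  7:208
  8:178  9:389  10:268  11:153  12:234  13:101  14:388  15:103
  16:321  17:164  18:64  19:238
Giant step factor: 165^(-20) ≡ 12 (mod 397).
Scan 181·12^i mod 397 for i = 0, 1, …:
  i=0: 181   i=1: 187   i=2: 259   i=3: 329
  i=4: 375   i=5: 133   i=6: 8   i=7: 96
  i=8: 358   i=9: 326     …   i=15: 282
  i=16: 208
Match at i=16, j=7: x = 16·20 + 7 = 327.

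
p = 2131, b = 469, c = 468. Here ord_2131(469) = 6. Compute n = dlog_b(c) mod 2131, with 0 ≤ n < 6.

Successive powers of 469 modulo 2131:
  469^0=1  469^1=469  469^2=468
So 469^2 ≡ 468 (mod 2131), giving n = 2.

2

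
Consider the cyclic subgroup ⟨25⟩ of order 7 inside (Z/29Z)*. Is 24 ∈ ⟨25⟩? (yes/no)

yes

⟨25⟩ has order 7; its elements mod 29 are {1, 7, 16, 20, 23, 24, 25}.
24 is in this set.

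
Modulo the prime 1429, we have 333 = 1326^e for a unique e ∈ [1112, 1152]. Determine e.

1123

Compute 1326^1112 mod 1429 = 993, then multiply by 1326 repeatedly:
  1326^1112=993  1326^1113=609  1326^1114=149  1326^1115=372  1326^1116=267
  1326^1117=1079  1326^1118=325  1326^1119=821  1326^1120=1177  1326^1121=234
  1326^1122=191  1326^1123=333
Found 333 at exponent 1123.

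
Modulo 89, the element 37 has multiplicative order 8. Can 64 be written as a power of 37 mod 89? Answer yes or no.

no

⟨37⟩ has order 8; its elements mod 89 are {1, 12, 34, 37, 52, 55, 77, 88}.
64 is not in this set.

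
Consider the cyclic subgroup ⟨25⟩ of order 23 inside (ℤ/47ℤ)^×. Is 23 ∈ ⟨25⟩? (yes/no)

no

23 ∈ ⟨25⟩ iff 23^23 ≡ 1 (mod 47), since |⟨25⟩| = 23.
23^23 mod 47 = 46.
Since 46 ≠ 1, 23 does not lie in the subgroup.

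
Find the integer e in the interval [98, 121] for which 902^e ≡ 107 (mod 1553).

Compute 902^98 mod 1553 = 336, then multiply by 902 repeatedly:
  902^98=336  902^99=237  902^100=1013  902^101=562  902^102=646
  902^103=317  902^104=182  902^105=1099  902^106=484  902^107=175
  902^108=997  902^109=107
Found 107 at exponent 109.

109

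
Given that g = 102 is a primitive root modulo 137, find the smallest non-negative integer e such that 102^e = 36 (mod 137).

Baby-step giant-step with m = ceil(sqrt(136)) = 12.
Baby table (102^j mod 137 for j=0..11):
  0:1  1:102  2:129  3:6  4:64  5:89  6:36  7:110
  8:123  9:79  10:112  11:53
Giant step factor: 102^(-12) ≡ 87 (mod 137).
Scan 36·87^i mod 137 for i = 0, 1, …:
  i=0: 36
Match at i=0, j=6: e = 0·12 + 6 = 6.

6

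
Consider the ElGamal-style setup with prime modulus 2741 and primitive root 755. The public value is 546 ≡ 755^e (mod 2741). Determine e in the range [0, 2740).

1825

Baby-step giant-step with m = ceil(sqrt(2740)) = 53.
Baby table (755^j mod 2741 for j=0..52):
  0:1  1:755  2:2638  3:1724  4:2386  5:593  6:932  7:1964
  8:2680  9:542  10:801  11:1735  12:2468  13:2201  14:709  15:800
  16:980  17:2571  18:477  19:1064  20:207  21:48  22:607  23:538
  24:522  25:2147  26:1054  27:880  28:1078  29:2554  30:1347  31:74
  32:1050  33:601  34:1490  35:1140  36:26  37:443  38:63  39:968
  40:1734  41:1713  42:2304  43:1726  44:1155  45:387  46:1639  47:1254
  48:1125  49:2406  50:1988  51:1613  52:811
Giant step factor: 755^(-53) ≡ 1737 (mod 2741).
Scan 546·1737^i mod 2741 for i = 0, 1, …:
  i=0: 546   i=1: 16   i=2: 382   i=3: 212
  i=4: 950   i=5: 68   i=6: 253   i=7: 901
  i=8: 2667   i=9: 289     …   i=33: 1228
  i=34: 538
Match at i=34, j=23: e = 34·53 + 23 = 1825.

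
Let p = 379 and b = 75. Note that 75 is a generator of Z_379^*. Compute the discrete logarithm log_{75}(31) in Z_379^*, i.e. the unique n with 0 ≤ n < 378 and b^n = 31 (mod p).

125

Baby-step giant-step with m = ceil(sqrt(378)) = 20.
Baby table (75^j mod 379 for j=0..19):
  0:1  1:75  2:319  3:48  4:189  5:152  6:30  7:355
  8:95  9:303  10:364  11:12  12:142  13:38  14:197  15:373
  16:308  17:360  18:91  19:3
Giant step factor: 75^(-20) ≡ 347 (mod 379).
Scan 31·347^i mod 379 for i = 0, 1, …:
  i=0: 31   i=1: 145   i=2: 287   i=3: 291
  i=4: 163   i=5: 90   i=6: 152
Match at i=6, j=5: n = 6·20 + 5 = 125.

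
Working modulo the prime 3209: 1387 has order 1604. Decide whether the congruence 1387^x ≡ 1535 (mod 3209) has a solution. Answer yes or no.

no

1535 ∈ ⟨1387⟩ iff 1535^1604 ≡ 1 (mod 3209), since |⟨1387⟩| = 1604.
1535^1604 mod 3209 = 3208.
Since 3208 ≠ 1, 1535 does not lie in the subgroup.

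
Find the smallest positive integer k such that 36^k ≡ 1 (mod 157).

78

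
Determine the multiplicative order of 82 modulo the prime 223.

The order of 82 must divide p − 1 = 222 = 2 · 3 · 37.
Divisors: 1, 2, 3, 6, 37, 74, 111, 222.
Check each in increasing order: 82^1 ≡ 82;  82^2 ≡ 34;  82^3 ≡ 112;  82^6 ≡ 56;  82^37 ≡ 1.
Smallest exponent giving 1 is 37.

37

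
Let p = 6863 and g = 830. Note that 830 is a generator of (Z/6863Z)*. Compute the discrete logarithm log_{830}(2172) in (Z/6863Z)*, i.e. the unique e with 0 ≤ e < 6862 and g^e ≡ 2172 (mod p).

318

Baby-step giant-step with m = ceil(sqrt(6862)) = 83.
Baby table (830^j mod 6863 for j=0..82):
  0:1  1:830  2:2600  3:3018  4:6808  5:2391  6:1123  7:5585
  8:3025  9:5755  10:2  11:1660  12:5200  13:6036  14:6753  15:4782
  16:2246  17:4307  18:6050  19:4647  20:4  21:3320  22:3537  23:5209
  24:6643  25:2701  26:4492  27:1751  28:5237  29:2431  30:8  31:6640
  32:211  33:3555  34:6423  35:5402  36:2121  37:3502  38:3611  39:4862
  40:16  41:6417  42:422  43:247  44:5983  45:3941  46:4242  47:141
  48:359  49:2861  50:32  51:5971  52:844  53:494  54:5103  55:1019
  56:1621  57:282  58:718  59:5722  60:64  61:5079  62:1688  63:988
  64:3343  65:2038  66:3242  67:564  68:1436  69:4581  70:128  71:3295
  72:3376  73:1976  74:6686  75:4076  76:6484  77:1128  78:2872  79:2299
  80:256  81:6590  82:6752
Giant step factor: 830^(-83) ≡ 2169 (mod 6863).
Scan 2172·2169^i mod 6863 for i = 0, 1, …:
  i=0: 2172   i=1: 3050   i=2: 6381   i=3: 4581
Match at i=3, j=69: e = 3·83 + 69 = 318.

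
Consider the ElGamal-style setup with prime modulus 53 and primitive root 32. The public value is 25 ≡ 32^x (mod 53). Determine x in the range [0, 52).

50

Baby-step giant-step with m = ceil(sqrt(52)) = 8.
Baby table (32^j mod 53 for j=0..7):
  0:1  1:32  2:17  3:14  4:24  5:26  6:37  7:18
Giant step factor: 32^(-8) ≡ 15 (mod 53).
Scan 25·15^i mod 53 for i = 0, 1, …:
  i=0: 25   i=1: 4   i=2: 7   i=3: 52
  i=4: 38   i=5: 40   i=6: 17
Match at i=6, j=2: x = 6·8 + 2 = 50.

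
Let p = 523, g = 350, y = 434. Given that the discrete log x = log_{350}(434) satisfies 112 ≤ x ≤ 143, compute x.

Compute 350^112 mod 523 = 275, then multiply by 350 repeatedly:
  350^112=275  350^113=18  350^114=24  350^115=32  350^116=217
  350^117=115  350^118=502  350^119=495  350^120=137  350^121=357
  350^122=476  350^123=286  350^124=207  350^125=276  350^126=368
  350^127=142  350^128=15  350^129=20  350^130=201  350^131=268
  350^132=183  350^133=244  350^134=151  350^135=27  350^136=36
  350^137=48  350^138=64  350^139=434
Found 434 at exponent 139.

139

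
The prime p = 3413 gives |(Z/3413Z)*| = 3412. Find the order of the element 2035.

3412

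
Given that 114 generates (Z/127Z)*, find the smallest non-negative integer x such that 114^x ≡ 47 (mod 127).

6

Baby-step giant-step with m = ceil(sqrt(126)) = 12.
Baby table (114^j mod 127 for j=0..11):
  0:1  1:114  2:42  3:89  4:113  5:55  6:47  7:24
  8:69  9:119  10:104  11:45
Giant step factor: 114^(-12) ≡ 94 (mod 127).
Scan 47·94^i mod 127 for i = 0, 1, …:
  i=0: 47
Match at i=0, j=6: x = 0·12 + 6 = 6.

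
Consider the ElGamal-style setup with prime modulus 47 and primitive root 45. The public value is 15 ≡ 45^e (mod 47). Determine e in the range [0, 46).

5

Successive powers of 45 modulo 47:
  45^0=1  45^1=45  45^2=4  45^3=39  45^4=16  45^5=15
So 45^5 ≡ 15 (mod 47), giving e = 5.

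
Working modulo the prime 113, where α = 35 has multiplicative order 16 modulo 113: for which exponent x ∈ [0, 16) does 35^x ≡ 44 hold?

6

Successive powers of 35 modulo 113:
  35^0=1  35^1=35  35^2=95  35^3=48  35^4=98  35^5=40
  35^6=44
So 35^6 ≡ 44 (mod 113), giving x = 6.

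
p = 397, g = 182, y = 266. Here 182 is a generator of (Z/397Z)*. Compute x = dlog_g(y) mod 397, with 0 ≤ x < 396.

64

Baby-step giant-step with m = ceil(sqrt(396)) = 20.
Baby table (182^j mod 397 for j=0..19):
  0:1  1:182  2:173  3:123  4:154  5:238  6:43  7:283
  8:293  9:128  10:270  11:309  12:261  13:259  14:292  15:343
  16:97  17:186  18:107  19:21
Giant step factor: 182^(-20) ≡ 228 (mod 397).
Scan 266·228^i mod 397 for i = 0, 1, …:
  i=0: 266   i=1: 304   i=2: 234   i=3: 154
Match at i=3, j=4: x = 3·20 + 4 = 64.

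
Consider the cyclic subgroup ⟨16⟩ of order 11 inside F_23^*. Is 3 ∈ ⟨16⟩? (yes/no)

⟨16⟩ has order 11; its elements mod 23 are {1, 2, 3, 4, 6, 8, 9, 12, 13, 16, 18}.
3 is in this set.

yes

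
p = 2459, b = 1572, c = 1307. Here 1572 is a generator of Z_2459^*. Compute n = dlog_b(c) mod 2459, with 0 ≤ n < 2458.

1368

Baby-step giant-step with m = ceil(sqrt(2458)) = 50.
Baby table (1572^j mod 2459 for j=0..49):
  0:1  1:1572  2:2348  3:97  4:26  5:1528  6:2032  7:63
  8:676  9:384  10:1193  11:1638  12:363  13:148  14:1510  15:785
  16:2061  17:1389  18:2375  19:738  20:1947  21:1688  22:275  23:1975
  24:1442  25:2085  26:2232  27:2170  28:607  29:112  30:1475  31:2322
  32:1028  33:453  34:1465  35:1356  36:2138  37:1942  38:1205  39:830
  40:1490  41:1312  42:1822  43:1908  44:1855  45:2145  46:651  47:428
  48:1509  49:1672
Giant step factor: 1572^(-50) ≡ 694 (mod 2459).
Scan 1307·694^i mod 2459 for i = 0, 1, …:
  i=0: 1307   i=1: 2146   i=2: 1629   i=3: 1845
  i=4: 1750   i=5: 2213   i=6: 1406   i=7: 2000
  i=8: 1124   i=9: 553     …   i=26: 1977
  i=27: 2375
Match at i=27, j=18: n = 27·50 + 18 = 1368.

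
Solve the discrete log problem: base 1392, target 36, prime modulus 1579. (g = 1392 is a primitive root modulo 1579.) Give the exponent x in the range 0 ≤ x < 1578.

1498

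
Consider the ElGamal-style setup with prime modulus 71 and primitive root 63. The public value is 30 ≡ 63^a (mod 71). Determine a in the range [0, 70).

50

Baby-step giant-step with m = ceil(sqrt(70)) = 9.
Baby table (63^j mod 71 for j=0..8):
  0:1  1:63  2:64  3:56  4:49  5:34  6:12  7:46
  8:58
Giant step factor: 63^(-9) ≡ 28 (mod 71).
Scan 30·28^i mod 71 for i = 0, 1, …:
  i=0: 30   i=1: 59   i=2: 19   i=3: 35
  i=4: 57   i=5: 34
Match at i=5, j=5: a = 5·9 + 5 = 50.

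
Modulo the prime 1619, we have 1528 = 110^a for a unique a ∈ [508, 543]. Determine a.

Compute 110^508 mod 1619 = 1569, then multiply by 110 repeatedly:
  110^508=1569  110^509=976  110^510=506  110^511=614  110^512=1161
  110^513=1428  110^514=37  110^515=832  110^516=856  110^517=258
  110^518=857  110^519=368  110^520=5  110^521=550  110^522=597
  110^523=910  110^524=1341  110^525=181  110^526=482  110^527=1212
  110^528=562  110^529=298  110^530=400  110^531=287  110^532=809
  110^533=1564  110^534=426  110^535=1528
Found 1528 at exponent 535.

535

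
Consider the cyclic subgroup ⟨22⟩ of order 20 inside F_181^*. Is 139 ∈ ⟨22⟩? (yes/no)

yes

139 ∈ ⟨22⟩ iff 139^20 ≡ 1 (mod 181), since |⟨22⟩| = 20.
139^20 mod 181 = 1.
Since 1 = 1, 139 lies in the subgroup.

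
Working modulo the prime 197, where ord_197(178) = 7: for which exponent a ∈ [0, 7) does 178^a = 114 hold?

6

Successive powers of 178 modulo 197:
  178^0=1  178^1=178  178^2=164  178^3=36  178^4=104  178^5=191
  178^6=114
So 178^6 ≡ 114 (mod 197), giving a = 6.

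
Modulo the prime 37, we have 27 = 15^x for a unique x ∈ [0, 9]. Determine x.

Compute 15^0 mod 37 = 1, then multiply by 15 repeatedly:
  15^0=1  15^1=15  15^2=3  15^3=8  15^4=9
  15^5=24  15^6=27
Found 27 at exponent 6.

6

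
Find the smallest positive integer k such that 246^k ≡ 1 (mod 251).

The order of 246 must divide p − 1 = 250 = 2 · 5^3.
Divisors: 1, 2, 5, 10, 25, 50, 125, 250.
Check each in increasing order: 246^1 ≡ 246;  246^2 ≡ 25;  246^5 ≡ 138;  246^10 ≡ 219;  246^25 ≡ 250;  246^50 ≡ 1.
Smallest exponent giving 1 is 50.

50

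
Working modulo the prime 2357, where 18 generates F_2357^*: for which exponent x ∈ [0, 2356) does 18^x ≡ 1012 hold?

277

Baby-step giant-step with m = ceil(sqrt(2356)) = 49.
Baby table (18^j mod 2357 for j=0..48):
  0:1  1:18  2:324  3:1118  4:1268  5:1611  6:714  7:1067
  8:350  9:1586  10:264  11:38  12:684  13:527  14:58  15:1044
  16:2293  17:1205  18:477  19:1515  20:1343  21:604  22:1444  23:65
  24:1170  25:2204  26:1960  27:2282  28:1007  29:1627  30:1002  31:1537
  32:1739  33:661  34:113  35:2034  36:1257  37:1413  38:1864  39:554
  40:544  41:364  42:1838  43:86  44:1548  45:1937  46:1868  47:626
  48:1840
Giant step factor: 18^(-49) ≡ 483 (mod 2357).
Scan 1012·483^i mod 2357 for i = 0, 1, …:
  i=0: 1012   i=1: 897   i=2: 1920   i=3: 1059
  i=4: 28   i=5: 1739
Match at i=5, j=32: x = 5·49 + 32 = 277.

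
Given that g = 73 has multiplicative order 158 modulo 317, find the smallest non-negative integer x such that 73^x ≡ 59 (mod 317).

Baby-step giant-step with m = ceil(sqrt(158)) = 13.
Baby table (73^j mod 317 for j=0..12):
  0:1  1:73  2:257  3:58  4:113  5:7  6:194  7:214
  8:89  9:157  10:49  11:90  12:230
Giant step factor: 73^(-13) ≡ 144 (mod 317).
Scan 59·144^i mod 317 for i = 0, 1, …:
  i=0: 59   i=1: 254   i=2: 121   i=3: 306
  i=4: 1
Match at i=4, j=0: x = 4·13 + 0 = 52.

52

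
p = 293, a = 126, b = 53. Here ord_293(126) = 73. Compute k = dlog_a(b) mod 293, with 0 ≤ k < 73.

Baby-step giant-step with m = ceil(sqrt(73)) = 9.
Baby table (126^j mod 293 for j=0..8):
  0:1  1:126  2:54  3:65  4:279  5:287  6:123  7:262
  8:196
Giant step factor: 126^(-9) ≡ 150 (mod 293).
Scan 53·150^i mod 293 for i = 0, 1, …:
  i=0: 53   i=1: 39   i=2: 283   i=3: 258
  i=4: 24   i=5: 84   i=6: 1
Match at i=6, j=0: k = 6·9 + 0 = 54.

54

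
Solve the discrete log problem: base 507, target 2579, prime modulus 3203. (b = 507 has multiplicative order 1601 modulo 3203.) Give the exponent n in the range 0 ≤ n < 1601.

Baby-step giant-step with m = ceil(sqrt(1601)) = 41.
Baby table (507^j mod 3203 for j=0..40):
  0:1  1:507  2:809  3:179  4:1069  5:676  6:11  7:2374
  8:2493  9:1969  10:2150  11:1030  12:121  13:490  14:1799  15:2441
  16:1229  17:1721  18:1331  19:2187  20:571  21:1227  22:707  23:2916
  24:1829  25:1636  26:3078  27:685  28:1371  29:46  30:901  31:1981
  32:1828  33:1129  34:2269  35:506  36:302  37:2573  38:890  39:2810
  40:2538
Giant step factor: 507^(-41) ≡ 408 (mod 3203).
Scan 2579·408^i mod 3203 for i = 0, 1, …:
  i=0: 2579   i=1: 1648   i=2: 2957   i=3: 2128
  i=4: 211   i=5: 2810
Match at i=5, j=39: n = 5·41 + 39 = 244.

244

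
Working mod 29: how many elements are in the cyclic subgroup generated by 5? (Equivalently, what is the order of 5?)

14

The order of 5 must divide p − 1 = 28 = 2^2 · 7.
Divisors: 1, 2, 4, 7, 14, 28.
Check each in increasing order: 5^1 ≡ 5;  5^2 ≡ 25;  5^4 ≡ 16;  5^7 ≡ 28;  5^14 ≡ 1.
Smallest exponent giving 1 is 14.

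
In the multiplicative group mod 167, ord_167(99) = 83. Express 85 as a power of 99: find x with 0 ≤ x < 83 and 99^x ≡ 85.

Successive powers of 99 modulo 167:
  99^0=1  99^1=99  99^2=115  99^3=29  99^4=32  99^5=162
  99^6=6  99^7=93  99^8=22  99^9=7  99^10=25  99^11=137
  99^12=36  99^13=57  99^14=132  99^15=42  99^16=150  99^17=154
  99^18=49  99^19=8  99^20=124  99^21=85
So 99^21 ≡ 85 (mod 167), giving x = 21.

21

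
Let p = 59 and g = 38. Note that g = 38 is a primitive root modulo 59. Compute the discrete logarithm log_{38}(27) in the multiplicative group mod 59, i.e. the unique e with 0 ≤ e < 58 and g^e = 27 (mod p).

Baby-step giant-step with m = ceil(sqrt(58)) = 8.
Baby table (38^j mod 59 for j=0..7):
  0:1  1:38  2:28  3:2  4:17  5:56  6:4  7:34
Giant step factor: 38^(-8) ≡ 49 (mod 59).
Scan 27·49^i mod 59 for i = 0, 1, …:
  i=0: 27   i=1: 25   i=2: 45   i=3: 22
  i=4: 16   i=5: 17
Match at i=5, j=4: e = 5·8 + 4 = 44.

44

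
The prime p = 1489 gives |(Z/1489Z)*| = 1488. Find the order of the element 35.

1488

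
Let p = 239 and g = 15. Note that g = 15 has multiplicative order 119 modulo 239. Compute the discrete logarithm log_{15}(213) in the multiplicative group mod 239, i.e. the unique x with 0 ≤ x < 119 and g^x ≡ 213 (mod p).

Baby-step giant-step with m = ceil(sqrt(119)) = 11.
Baby table (15^j mod 239 for j=0..10):
  0:1  1:15  2:225  3:29  4:196  5:72  6:124  7:187
  8:176  9:11  10:165
Giant step factor: 15^(-11) ≡ 45 (mod 239).
Scan 213·45^i mod 239 for i = 0, 1, …:
  i=0: 213   i=1: 25   i=2: 169   i=3: 196
Match at i=3, j=4: x = 3·11 + 4 = 37.

37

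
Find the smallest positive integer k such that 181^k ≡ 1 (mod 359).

The order of 181 must divide p − 1 = 358 = 2 · 179.
Divisors: 1, 2, 179, 358.
Check each in increasing order: 181^1 ≡ 181;  181^2 ≡ 92;  181^179 ≡ 1.
Smallest exponent giving 1 is 179.

179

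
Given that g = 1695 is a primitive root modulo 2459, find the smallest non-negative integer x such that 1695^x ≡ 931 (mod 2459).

Baby-step giant-step with m = ceil(sqrt(2458)) = 50.
Baby table (1695^j mod 2459 for j=0..49):
  0:1  1:1695  2:913  3:824  4:2427  5:2317  6:292  7:681
  8:1024  9:2085  10:492  11:339  12:1658  13:2132  14:1469  15:1447
  16:1042  17:628  18:2172  19:417  20:1082  21:2035  22:1807  23:1410
  24:2261  25:1273  26:1192  27:1601  28:1418  29:1067  30:1200  31:407
  32:1345  33:282  34:944  35:1730  36:1222  37:812  38:1759  39:1197
  40:240  41:1065  42:269  43:1040  44:2156  45:346  46:1228  47:1146
  48:2319  49:1223
Giant step factor: 1695^(-50) ≡ 666 (mod 2459).
Scan 931·666^i mod 2459 for i = 0, 1, …:
  i=0: 931   i=1: 378   i=2: 930   i=3: 2171
  i=4: 2453   i=5: 922   i=6: 1761   i=7: 2342
  i=8: 766   i=9: 1143     …   i=43: 1660
  i=44: 1469
Match at i=44, j=14: x = 44·50 + 14 = 2214.

2214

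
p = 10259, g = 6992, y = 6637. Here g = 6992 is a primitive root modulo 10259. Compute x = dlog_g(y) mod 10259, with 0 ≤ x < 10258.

Baby-step giant-step with m = ceil(sqrt(10258)) = 102.
Baby table (6992^j mod 10259 for j=0..101):
  0:1  1:6992  2:3929  3:8225  4:7505  5:175  6:2779  7:222
  8:3115  9:223  10:10107  11:4152  12:8073  13:1398  14:8248  15:4177
  16:8470  17:7292  18:8693  19:7140  20:2586  21:4954  22:3984  23:2943
  24:8161  25:1154  26:5194  27:9847  28:2075  29:2174  30:7029  31:6158
  32:9972  33:4060  34:867  35:9254  36:455  37:1070  38:2629  39:8099
  40:8787  41:7812  42:2588  43:8679  44:1583  45:9134  46:2653  47:1504
  48:493  49:32  50:8305  51:2620  52:6725  53:4203  54:5600  55:6856
  56:7104  57:7349  58:7136  59:5395  60:9756  61:1861  62:3700  63:7461
  64:297  65:4306  66:7646  67:1183  68:2782  69:680  70:4643  71:4380
  72:1845  73:4677  74:6151  75:2064  76:7334  77:4846  78:8014  79:9489
  80:2135  81:1075  82:6812  83:7226  84:8876  85:4301  86:3463  87:2056
  88:2693  89:4191  90:3768  91:744  92:735  93:9620  94:5036  95:2824
  96:7092  97:5517  98:1024  99:9285  100:1768  101:10020
Giant step factor: 6992^(-102) ≡ 2617 (mod 10259).
Scan 6637·2617^i mod 10259 for i = 0, 1, …:
  i=0: 6637   i=1: 542   i=2: 2672   i=3: 6245
  i=4: 578   i=5: 4553   i=6: 4502   i=7: 4402
  i=8: 9436   i=9: 599     …   i=26: 5351
  i=27: 32
Match at i=27, j=49: x = 27·102 + 49 = 2803.

2803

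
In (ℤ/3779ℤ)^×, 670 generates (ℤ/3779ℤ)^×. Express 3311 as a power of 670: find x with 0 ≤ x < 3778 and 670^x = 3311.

2483

Baby-step giant-step with m = ceil(sqrt(3778)) = 62.
Baby table (670^j mod 3779 for j=0..61):
  0:1  1:670  2:2978  3:3727  4:2950  5:83  6:2704  7:1539
  8:3242  9:2994  10:3110  11:1471  12:3030  13:777  14:2867  15:1158
  16:1165  17:2076  18:248  19:3663  20:1639  21:2220  22:2253  23:1689
  24:1709  25:3772  26:2868  27:1828  28:364  29:2024  30:3198  31:3746
  32:564  33:3759  34:1716  35:904  36:1040  37:1464  38:2119  39:2605
  40:3231  41:3182  42:584  43:2043  44:812  45:3643  46:3355  47:3124
  48:3293  49:3153  50:49  51:2598  52:2320  53:1231  54:948  55:288
  56:231  57:3610  58:140  59:3104  60:1230  61:278
Giant step factor: 670^(-62) ≡ 3314 (mod 3779).
Scan 3311·3314^i mod 3779 for i = 0, 1, …:
  i=0: 3311   i=1: 2217   i=2: 762   i=3: 896
  i=4: 2829   i=5: 3386   i=6: 1353   i=7: 1948
  i=8: 1140   i=9: 2739     …   i=39: 57
  i=40: 3727
Match at i=40, j=3: x = 40·62 + 3 = 2483.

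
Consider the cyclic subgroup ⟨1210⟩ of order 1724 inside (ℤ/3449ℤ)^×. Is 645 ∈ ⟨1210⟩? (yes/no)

no

645 ∈ ⟨1210⟩ iff 645^1724 ≡ 1 (mod 3449), since |⟨1210⟩| = 1724.
645^1724 mod 3449 = 3448.
Since 3448 ≠ 1, 645 does not lie in the subgroup.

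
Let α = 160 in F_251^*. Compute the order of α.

The order of 160 must divide p − 1 = 250 = 2 · 5^3.
Divisors: 1, 2, 5, 10, 25, 50, 125, 250.
Check each in increasing order: 160^1 ≡ 160;  160^2 ≡ 249;  160^5 ≡ 138;  160^10 ≡ 219;  160^25 ≡ 250;  160^50 ≡ 1.
Smallest exponent giving 1 is 50.

50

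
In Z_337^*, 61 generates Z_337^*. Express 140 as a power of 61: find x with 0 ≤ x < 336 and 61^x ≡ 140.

Baby-step giant-step with m = ceil(sqrt(336)) = 19.
Baby table (61^j mod 337 for j=0..18):
  0:1  1:61  2:14  3:180  4:196  5:161  6:48  7:232
  8:335  9:215  10:309  11:314  12:282  13:15  14:241  15:210
  16:4  17:244  18:56
Giant step factor: 61^(-19) ≡ 22 (mod 337).
Scan 140·22^i mod 337 for i = 0, 1, …:
  i=0: 140   i=1: 47   i=2: 23   i=3: 169
  i=4: 11   i=5: 242   i=6: 269   i=7: 189
  i=8: 114   i=9: 149   i=10: 245   i=11: 335
Match at i=11, j=8: x = 11·19 + 8 = 217.

217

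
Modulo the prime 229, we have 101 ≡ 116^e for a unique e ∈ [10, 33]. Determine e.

Compute 116^10 mod 229 = 146, then multiply by 116 repeatedly:
  116^10=146  116^11=219  116^12=214  116^13=92  116^14=138
  116^15=207  116^16=196  116^17=65  116^18=212  116^19=89
  116^20=19  116^21=143  116^22=100  116^23=150  116^24=225
  116^25=223  116^26=220  116^27=101
Found 101 at exponent 27.

27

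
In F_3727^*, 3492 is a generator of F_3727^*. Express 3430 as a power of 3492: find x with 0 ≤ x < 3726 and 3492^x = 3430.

359

Baby-step giant-step with m = ceil(sqrt(3726)) = 62.
Baby table (3492^j mod 3727 for j=0..61):
  0:1  1:3492  2:3047  3:3266  4:252  5:412  6:82  7:3092
  8:145  9:3195  10:2029  11:241  12:2997  13:108  14:709  15:1100
  16:2390  17:1127  18:3499  19:1402  20:2233  21:752  22:2176  23:2966
  24:3666  25:3154  26:483  27:2032  28:3263  29:957  30:2452  31:1465
  32:2336  33:2636  34:2949  35:207  36:3533  37:866  38:1475  39:3713
  40:3290  41:2066  42:2727  43:199  44:1686  45:2579  46:1436  47:1697
  48:3721  49:1410  50:353  51:2766  52:2215  53:1255  54:3235  55:83
  56:2857  57:3192  58:2734  59:2281  60:653  61:3079
Giant step factor: 3492^(-62) ≡ 2256 (mod 3727).
Scan 3430·2256^i mod 3727 for i = 0, 1, …:
  i=0: 3430   i=1: 828   i=2: 741   i=3: 2000
  i=4: 2330   i=5: 1410
Match at i=5, j=49: x = 5·62 + 49 = 359.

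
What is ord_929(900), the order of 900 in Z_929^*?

The order of 900 must divide p − 1 = 928 = 2^5 · 29.
Divisors: 1, 2, 4, 8, 16, 29, 32, 58, 116, 232, 464, 928.
Check each in increasing order: 900^1 ≡ 900;  900^2 ≡ 841;  900^4 ≡ 312;  900^8 ≡ 728;  900^16 ≡ 454;  900^29 ≡ 720;  900^32 ≡ 807;  900^58 ≡ 18;  900^116 ≡ 324;  900^232 ≡ 928;  900^464 ≡ 1.
Smallest exponent giving 1 is 464.

464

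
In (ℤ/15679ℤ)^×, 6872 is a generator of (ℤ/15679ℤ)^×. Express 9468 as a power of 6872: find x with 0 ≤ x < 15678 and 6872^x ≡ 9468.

653

Baby-step giant-step with m = ceil(sqrt(15678)) = 126.
Baby table (6872^j mod 15679 for j=0..125):
  0:1  1:6872  2:14915  3:2257  4:3573  5:342  6:14053  7:5255
  8:3623  9:14683  10:7211  11:8352  12:9804  13:425  14:4306  15:4559
  16:2806  17:13341  18:4239  19:14505  20:6957  21:3233  22:33  23:7270
  24:6146  25:11765  26:8156  27:11286  28:9058  29:946  30:9806  31:14169
  32:2778  33:9073  34:9952  35:14025  36:987  37:9336  38:14203  39:1241
  40:14455  41:8295  42:10075  43:12615  44:1089  45:4725  46:14670  47:11949
  48:2605  49:11821  50:1013  51:15539  52:10018  53:12886  54:13279  55:1508
  56:14836  57:8134  58:1213  59:10187  60:14008  61:9595  62:6645  63:7192
  64:3216  65:8641  66:4579  67:14814  68:13740  69:2342  70:7570  71:13797
  72:2071  73:11059  74:1335  75:1905  76:14874  77:2727  78:3539  79:1879
  80:8671  81:6912  82:7573  83:3055  84:15458  85:2151  86:12054  87:2931
  88:9996  89:2813  90:14408  91:14570  92:14625  93:610  94:5627  95:4330
  96:12697  97:149  98:4793  99:11596  100:7034  101:14970  102:3921  103:8590
  104:14724  105:6741  106:8386  107:8267  108:5807  109:2649  110:609  111:14434
  112:5094  113:10440  114:12255  115:4451  116:13222  117:1779  118:11347  119:4917
  120:1379  121:6372  122:12616  123:7961  124:3961  125:1248
Giant step factor: 6872^(-126) ≡ 14181 (mod 15679).
Scan 9468·14181^i mod 15679 for i = 0, 1, …:
  i=0: 9468   i=1: 6431   i=2: 8947   i=3: 2939
  i=4: 3177   i=5: 7270
Match at i=5, j=23: x = 5·126 + 23 = 653.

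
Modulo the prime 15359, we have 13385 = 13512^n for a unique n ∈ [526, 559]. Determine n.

547

Compute 13512^526 mod 15359 = 4252, then multiply by 13512 repeatedly:
  13512^526=4252  13512^527=10364  13512^528=10365  13512^529=8518  13512^530=10229
  13512^531=13966  13512^532=7918  13512^533=12581  13512^534=1060  13512^535=8132
  13512^536=1298  13512^537=13957  13512^538=9182  13512^539=12541  13512^540=13504
  13512^541=1128  13512^542=5408  13512^543=10133  13512^544=6970  13512^545=12611
  13512^546=7086  13512^547=13385
Found 13385 at exponent 547.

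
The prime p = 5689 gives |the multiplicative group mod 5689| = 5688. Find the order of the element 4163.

5688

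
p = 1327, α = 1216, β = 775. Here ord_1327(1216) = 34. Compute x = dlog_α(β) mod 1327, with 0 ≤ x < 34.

27

Successive powers of 1216 modulo 1327:
  1216^0=1  1216^1=1216  1216^2=378  1216^3=506  1216^4=895  1216^5=180
  1216^6=1252  1216^7=363  1216^8=844  1216^9=533  1216^10=552  1216^11=1097
  1216^12=317  1216^13=642  1216^14=396  1216^15=1162  1216^16=1064  1216^17=1326
  1216^18=111  1216^19=949  1216^20=821  1216^21=432  1216^22=1147  1216^23=75
  1216^24=964  1216^25=483  1216^26=794  1216^27=775
So 1216^27 ≡ 775 (mod 1327), giving x = 27.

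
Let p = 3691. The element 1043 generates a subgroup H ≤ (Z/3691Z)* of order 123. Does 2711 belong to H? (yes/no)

2711 ∈ ⟨1043⟩ iff 2711^123 ≡ 1 (mod 3691), since |⟨1043⟩| = 123.
2711^123 mod 3691 = 442.
Since 442 ≠ 1, 2711 does not lie in the subgroup.

no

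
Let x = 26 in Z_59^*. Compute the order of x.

29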